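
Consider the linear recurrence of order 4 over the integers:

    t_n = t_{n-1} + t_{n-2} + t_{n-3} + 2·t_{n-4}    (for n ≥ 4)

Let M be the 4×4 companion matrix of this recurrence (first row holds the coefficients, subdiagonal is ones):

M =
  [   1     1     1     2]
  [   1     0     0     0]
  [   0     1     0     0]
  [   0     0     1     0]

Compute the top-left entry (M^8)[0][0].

137

(M^8)[0][0] is the top entry after applying M 8 times to the unit state (1, 0, 0, 0). Equivalently it is h_{11} for the auxiliary sequence (h_n) obeying the same recurrence with h_3 = 1 and h_i = 0 for 0 ≤ i < 3:
h_4 = 1·1 + 1·0 + 1·0 + 2·0 = 1
h_5 = 1·1 + 1·1 + 1·0 + 2·0 = 2
h_6 = 1·2 + 1·1 + 1·1 + 2·0 = 4
h_7 = 1·4 + 1·2 + 1·1 + 2·1 = 9
h_8 = 1·9 + 1·4 + 1·2 + 2·1 = 17
h_9 = 1·17 + 1·9 + 1·4 + 2·2 = 34
h_10 = 1·34 + 1·17 + 1·9 + 2·4 = 68
h_11 = 1·68 + 1·34 + 1·17 + 2·9 = 137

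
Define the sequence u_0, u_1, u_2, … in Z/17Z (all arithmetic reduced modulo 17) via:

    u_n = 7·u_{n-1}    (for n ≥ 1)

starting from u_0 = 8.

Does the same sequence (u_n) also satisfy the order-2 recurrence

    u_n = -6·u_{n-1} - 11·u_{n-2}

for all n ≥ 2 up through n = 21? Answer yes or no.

yes

Terms u_0..u_21: 8, 5, 1, 7, 15, 3, 4, 11, 9, 12, 16, 10, 2, 14, 13, 6, 8, 5, 1, 7, 15, 3
n=2: candidate gives 1, actual u_2 = 1 ✓
n=3: candidate gives 7, actual u_3 = 7 ✓
n=4: candidate gives 15, actual u_4 = 15 ✓
n=5: candidate gives 3, actual u_5 = 3 ✓
n=6: candidate gives 4, actual u_6 = 4 ✓
n=7: candidate gives 11, actual u_7 = 11 ✓
n=8: candidate gives 9, actual u_8 = 9 ✓
n=9: candidate gives 12, actual u_9 = 12 ✓
n=10: candidate gives 16, actual u_10 = 16 ✓
n=11: candidate gives 10, actual u_11 = 10 ✓
n=12: candidate gives 2, actual u_12 = 2 ✓
n=13: candidate gives 14, actual u_13 = 14 ✓
n=14: candidate gives 13, actual u_14 = 13 ✓
n=15: candidate gives 6, actual u_15 = 6 ✓
n=16: candidate gives 8, actual u_16 = 8 ✓
n=17: candidate gives 5, actual u_17 = 5 ✓
n=18: candidate gives 1, actual u_18 = 1 ✓
n=19: candidate gives 7, actual u_19 = 7 ✓
n=20: candidate gives 15, actual u_20 = 15 ✓
n=21: candidate gives 3, actual u_21 = 3 ✓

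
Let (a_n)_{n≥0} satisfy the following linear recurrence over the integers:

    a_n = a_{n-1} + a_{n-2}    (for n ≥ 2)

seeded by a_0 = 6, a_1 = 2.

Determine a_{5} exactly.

28

a_2 = 1·2 + 1·6 = 8
a_3 = 1·8 + 1·2 = 10
a_4 = 1·10 + 1·8 = 18
a_5 = 1·18 + 1·10 = 28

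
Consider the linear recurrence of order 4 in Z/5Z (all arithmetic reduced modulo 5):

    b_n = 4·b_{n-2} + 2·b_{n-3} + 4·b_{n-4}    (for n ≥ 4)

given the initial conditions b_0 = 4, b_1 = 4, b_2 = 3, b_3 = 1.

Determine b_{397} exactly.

2

b_4 = 0·1 + 4·3 + 2·4 + 4·4 = 1
b_5 = 0·1 + 4·1 + 2·3 + 4·4 = 1
b_6 = 0·1 + 4·1 + 2·1 + 4·3 = 3
b_7 = 0·3 + 4·1 + 2·1 + 4·1 = 0
b_8 = 0·0 + 4·3 + 2·1 + 4·1 = 3
b_9 = 0·3 + 4·0 + 2·3 + 4·1 = 0
b_10 = 0·0 + 4·3 + 2·0 + 4·3 = 4
b_11 = 0·4 + 4·0 + 2·3 + 4·0 = 1
b_12 = 0·1 + 4·4 + 2·0 + 4·3 = 3
b_13 = 0·3 + 4·1 + 2·4 + 4·0 = 2
b_14 = 0·2 + 4·3 + 2·1 + 4·4 = 0
b_15 = 0·0 + 4·2 + 2·3 + 4·1 = 3
b_16 = 0·3 + 4·0 + 2·2 + 4·3 = 1
b_17 = 0·1 + 4·3 + 2·0 + 4·2 = 0
b_18 = 0·0 + 4·1 + 2·3 + 4·0 = 0
b_19 = 0·0 + 4·0 + 2·1 + 4·3 = 4
b_20 = 0·4 + 4·0 + 2·0 + 4·1 = 4
b_21 = 0·4 + 4·4 + 2·0 + 4·0 = 1
b_22 = 0·1 + 4·4 + 2·4 + 4·0 = 4
b_23 = 0·4 + 4·1 + 2·4 + 4·4 = 3
b_24 = 0·3 + 4·4 + 2·1 + 4·4 = 4
b_25 = 0·4 + 4·3 + 2·4 + 4·1 = 4
b_26 = 0·4 + 4·4 + 2·3 + 4·4 = 3
b_27 = 0·3 + 4·4 + 2·4 + 4·3 = 1
(b_24, b_25, b_26, b_27) = (4, 4, 3, 1) = (b_0, b_1, b_2, b_3), so the sequence has period 24.
397 ≡ 13 (mod 24), hence b_397 = b_13 = 2.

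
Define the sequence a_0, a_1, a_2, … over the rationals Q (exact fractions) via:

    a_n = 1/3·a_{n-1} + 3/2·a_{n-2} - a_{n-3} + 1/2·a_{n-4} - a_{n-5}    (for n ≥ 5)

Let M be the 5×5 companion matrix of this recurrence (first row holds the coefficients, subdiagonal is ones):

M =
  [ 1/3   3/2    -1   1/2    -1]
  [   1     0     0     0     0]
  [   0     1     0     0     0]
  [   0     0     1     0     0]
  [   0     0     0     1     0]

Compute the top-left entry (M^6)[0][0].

22283/5832

(M^6)[0][0] is the top entry after applying M 6 times to the unit state (1, 0, 0, 0, 0). Equivalently it is h_{10} for the auxiliary sequence (h_n) obeying the same recurrence with h_4 = 1 and h_i = 0 for 0 ≤ i < 4:
h_5 = 1/3·1 + 3/2·0 + -1·0 + 1/2·0 + -1·0 = 1/3
h_6 = 1/3·1/3 + 3/2·1 + -1·0 + 1/2·0 + -1·0 = 29/18
h_7 = 1/3·29/18 + 3/2·1/3 + -1·1 + 1/2·0 + -1·0 = 1/27
h_8 = 1/3·1/27 + 3/2·29/18 + -1·1/3 + 1/2·1 + -1·0 = 841/324
h_9 = 1/3·841/324 + 3/2·1/27 + -1·29/18 + 1/2·1/3 + -1·1 = -1481/972
h_10 = 1/3·-1481/972 + 3/2·841/324 + -1·1/27 + 1/2·29/18 + -1·1/3 = 22283/5832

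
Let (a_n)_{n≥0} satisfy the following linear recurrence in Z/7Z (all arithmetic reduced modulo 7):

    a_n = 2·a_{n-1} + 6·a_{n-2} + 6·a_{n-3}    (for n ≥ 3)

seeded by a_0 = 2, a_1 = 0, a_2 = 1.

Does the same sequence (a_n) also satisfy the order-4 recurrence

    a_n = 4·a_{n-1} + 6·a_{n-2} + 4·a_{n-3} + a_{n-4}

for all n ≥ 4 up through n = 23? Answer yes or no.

Terms a_0..a_23: 2, 0, 1, 0, 6, 4, 2, 1, 3, 3, 2, 5, 5, 3, 3, 5, 4, 0, 5, 6, 0, 3, 0, 4
n=4: candidate gives 1, actual a_4 = 6 ✗

no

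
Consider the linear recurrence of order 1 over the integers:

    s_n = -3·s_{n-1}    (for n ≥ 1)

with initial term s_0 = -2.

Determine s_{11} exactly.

354294

s_1 = -3·-2 = 6
s_2 = -3·6 = -18
s_3 = -3·-18 = 54
s_4 = -3·54 = -162
s_5 = -3·-162 = 486
s_6 = -3·486 = -1458
s_7 = -3·-1458 = 4374
s_8 = -3·4374 = -13122
s_9 = -3·-13122 = 39366
s_10 = -3·39366 = -118098
s_11 = -3·-118098 = 354294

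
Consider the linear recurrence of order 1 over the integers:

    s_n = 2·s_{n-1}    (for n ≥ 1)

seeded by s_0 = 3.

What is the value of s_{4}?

48

s_1 = 2·3 = 6
s_2 = 2·6 = 12
s_3 = 2·12 = 24
s_4 = 2·24 = 48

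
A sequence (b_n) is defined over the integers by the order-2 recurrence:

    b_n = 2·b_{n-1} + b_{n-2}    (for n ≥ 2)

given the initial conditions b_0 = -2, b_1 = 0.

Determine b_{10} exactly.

b_2 = 2·0 + 1·-2 = -2
b_3 = 2·-2 + 1·0 = -4
b_4 = 2·-4 + 1·-2 = -10
b_5 = 2·-10 + 1·-4 = -24
b_6 = 2·-24 + 1·-10 = -58
b_7 = 2·-58 + 1·-24 = -140
b_8 = 2·-140 + 1·-58 = -338
b_9 = 2·-338 + 1·-140 = -816
b_10 = 2·-816 + 1·-338 = -1970

-1970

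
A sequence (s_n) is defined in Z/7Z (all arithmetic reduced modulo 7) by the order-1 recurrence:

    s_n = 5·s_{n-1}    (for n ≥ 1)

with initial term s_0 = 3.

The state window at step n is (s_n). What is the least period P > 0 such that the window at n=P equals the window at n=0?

6

n=0: window = (3)
n=1: window = (1)
n=2: window = (5)
n=3: window = (4)
n=4: window = (6)
n=5: window = (2)
n=6: window = (3)
window at n=6 equals window at n=0 → period = 6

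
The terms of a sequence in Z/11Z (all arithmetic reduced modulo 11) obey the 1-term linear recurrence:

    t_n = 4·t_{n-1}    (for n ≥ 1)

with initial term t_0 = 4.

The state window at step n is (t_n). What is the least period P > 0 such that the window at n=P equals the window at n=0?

n=0: window = (4)
n=1: window = (5)
n=2: window = (9)
n=3: window = (3)
n=4: window = (1)
n=5: window = (4)
window at n=5 equals window at n=0 → period = 5

5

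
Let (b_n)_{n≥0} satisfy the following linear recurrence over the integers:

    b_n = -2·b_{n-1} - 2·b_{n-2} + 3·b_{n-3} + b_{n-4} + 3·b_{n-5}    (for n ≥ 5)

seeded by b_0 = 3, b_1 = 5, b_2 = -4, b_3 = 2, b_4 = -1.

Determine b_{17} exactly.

b_5 = -2·-1 + -2·2 + 3·-4 + 1·5 + 3·3 = 0
b_6 = -2·0 + -2·-1 + 3·2 + 1·-4 + 3·5 = 19
b_7 = -2·19 + -2·0 + 3·-1 + 1·2 + 3·-4 = -51
b_8 = -2·-51 + -2·19 + 3·0 + 1·-1 + 3·2 = 69
b_9 = -2·69 + -2·-51 + 3·19 + 1·0 + 3·-1 = 18
b_10 = -2·18 + -2·69 + 3·-51 + 1·19 + 3·0 = -308
b_11 = -2·-308 + -2·18 + 3·69 + 1·-51 + 3·19 = 793
b_12 = -2·793 + -2·-308 + 3·18 + 1·69 + 3·-51 = -1000
b_13 = -2·-1000 + -2·793 + 3·-308 + 1·18 + 3·69 = -285
b_14 = -2·-285 + -2·-1000 + 3·793 + 1·-308 + 3·18 = 4695
b_15 = -2·4695 + -2·-285 + 3·-1000 + 1·793 + 3·-308 = -11951
b_16 = -2·-11951 + -2·4695 + 3·-285 + 1·-1000 + 3·793 = 15036
b_17 = -2·15036 + -2·-11951 + 3·4695 + 1·-285 + 3·-1000 = 4630

4630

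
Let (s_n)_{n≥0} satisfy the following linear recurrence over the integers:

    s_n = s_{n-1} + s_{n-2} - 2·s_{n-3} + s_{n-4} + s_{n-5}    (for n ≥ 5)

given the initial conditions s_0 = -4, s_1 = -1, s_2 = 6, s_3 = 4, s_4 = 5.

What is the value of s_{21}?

-219

s_5 = 1·5 + 1·4 + -2·6 + 1·-1 + 1·-4 = -8
s_6 = 1·-8 + 1·5 + -2·4 + 1·6 + 1·-1 = -6
s_7 = 1·-6 + 1·-8 + -2·5 + 1·4 + 1·6 = -14
s_8 = 1·-14 + 1·-6 + -2·-8 + 1·5 + 1·4 = 5
s_9 = 1·5 + 1·-14 + -2·-6 + 1·-8 + 1·5 = 0
s_10 = 1·0 + 1·5 + -2·-14 + 1·-6 + 1·-8 = 19
s_11 = 1·19 + 1·0 + -2·5 + 1·-14 + 1·-6 = -11
s_12 = 1·-11 + 1·19 + -2·0 + 1·5 + 1·-14 = -1
s_13 = 1·-1 + 1·-11 + -2·19 + 1·0 + 1·5 = -45
s_14 = 1·-45 + 1·-1 + -2·-11 + 1·19 + 1·0 = -5
s_15 = 1·-5 + 1·-45 + -2·-1 + 1·-11 + 1·19 = -40
s_16 = 1·-40 + 1·-5 + -2·-45 + 1·-1 + 1·-11 = 33
s_17 = 1·33 + 1·-40 + -2·-5 + 1·-45 + 1·-1 = -43
s_18 = 1·-43 + 1·33 + -2·-40 + 1·-5 + 1·-45 = 20
s_19 = 1·20 + 1·-43 + -2·33 + 1·-40 + 1·-5 = -134
s_20 = 1·-134 + 1·20 + -2·-43 + 1·33 + 1·-40 = -35
s_21 = 1·-35 + 1·-134 + -2·20 + 1·-43 + 1·33 = -219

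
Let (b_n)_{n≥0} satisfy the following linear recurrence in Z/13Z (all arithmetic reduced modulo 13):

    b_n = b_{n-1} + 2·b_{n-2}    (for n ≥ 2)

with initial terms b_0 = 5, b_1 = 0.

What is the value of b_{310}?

7

b_2 = 1·0 + 2·5 = 10
b_3 = 1·10 + 2·0 = 10
b_4 = 1·10 + 2·10 = 4
b_5 = 1·4 + 2·10 = 11
b_6 = 1·11 + 2·4 = 6
b_7 = 1·6 + 2·11 = 2
b_8 = 1·2 + 2·6 = 1
b_9 = 1·1 + 2·2 = 5
b_10 = 1·5 + 2·1 = 7
b_11 = 1·7 + 2·5 = 4
b_12 = 1·4 + 2·7 = 5
b_13 = 1·5 + 2·4 = 0
(b_12, b_13) = (5, 0) = (b_0, b_1), so the sequence has period 12.
310 ≡ 10 (mod 12), hence b_310 = b_10 = 7.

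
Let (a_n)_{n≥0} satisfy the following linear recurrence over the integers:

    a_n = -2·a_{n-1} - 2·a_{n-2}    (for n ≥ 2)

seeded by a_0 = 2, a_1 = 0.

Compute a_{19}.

a_2 = -2·0 + -2·2 = -4
a_3 = -2·-4 + -2·0 = 8
a_4 = -2·8 + -2·-4 = -8
a_5 = -2·-8 + -2·8 = 0
a_6 = -2·0 + -2·-8 = 16
a_7 = -2·16 + -2·0 = -32
a_8 = -2·-32 + -2·16 = 32
a_9 = -2·32 + -2·-32 = 0
a_10 = -2·0 + -2·32 = -64
a_11 = -2·-64 + -2·0 = 128
a_12 = -2·128 + -2·-64 = -128
a_13 = -2·-128 + -2·128 = 0
a_14 = -2·0 + -2·-128 = 256
a_15 = -2·256 + -2·0 = -512
a_16 = -2·-512 + -2·256 = 512
a_17 = -2·512 + -2·-512 = 0
a_18 = -2·0 + -2·512 = -1024
a_19 = -2·-1024 + -2·0 = 2048

2048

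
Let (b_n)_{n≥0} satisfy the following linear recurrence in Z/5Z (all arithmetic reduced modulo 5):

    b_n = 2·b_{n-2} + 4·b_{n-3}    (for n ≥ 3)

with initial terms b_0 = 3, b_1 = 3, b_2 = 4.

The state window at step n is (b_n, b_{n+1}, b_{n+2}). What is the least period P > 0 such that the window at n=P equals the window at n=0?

n=0: window = (3, 3, 4)
n=1: window = (3, 4, 3)
n=2: window = (4, 3, 0)
n=3: window = (3, 0, 2)
n=4: window = (0, 2, 2)
n=5: window = (2, 2, 4)
n=6: window = (2, 4, 2)
n=7: window = (4, 2, 1)
n=8: window = (2, 1, 0)
n=9: window = (1, 0, 0)
n=10: window = (0, 0, 4)
n=11: window = (0, 4, 0)
n=12: window = (4, 0, 3)
n=13: window = (0, 3, 1)
n=14: window = (3, 1, 1)
n=15: window = (1, 1, 4)
n=16: window = (1, 4, 1)
n=17: window = (4, 1, 2)
n=18: window = (1, 2, 3)
n=19: window = (2, 3, 3)
n=20: window = (3, 3, 4)
window at n=20 equals window at n=0 → period = 20

20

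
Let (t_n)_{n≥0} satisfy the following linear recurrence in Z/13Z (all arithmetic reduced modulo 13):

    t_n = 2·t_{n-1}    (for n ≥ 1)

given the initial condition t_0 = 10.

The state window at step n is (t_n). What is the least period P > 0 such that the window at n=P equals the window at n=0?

n=0: window = (10)
n=1: window = (7)
n=2: window = (1)
n=3: window = (2)
n=4: window = (4)
n=5: window = (8)
n=6: window = (3)
n=7: window = (6)
n=8: window = (12)
n=9: window = (11)
n=10: window = (9)
n=11: window = (5)
n=12: window = (10)
window at n=12 equals window at n=0 → period = 12

12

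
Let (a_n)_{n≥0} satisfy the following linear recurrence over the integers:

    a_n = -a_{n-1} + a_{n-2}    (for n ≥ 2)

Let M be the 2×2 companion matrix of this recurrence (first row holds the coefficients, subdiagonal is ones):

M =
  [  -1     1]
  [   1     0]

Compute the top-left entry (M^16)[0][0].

(M^16)[0][0] is the top entry after applying M 16 times to the unit state (1, 0). Equivalently it is h_{17} for the auxiliary sequence (h_n) obeying the same recurrence with h_1 = 1 and h_i = 0 for 0 ≤ i < 1:
h_2 = -1·1 + 1·0 = -1
h_3 = -1·-1 + 1·1 = 2
h_4 = -1·2 + 1·-1 = -3
h_5 = -1·-3 + 1·2 = 5
h_6 = -1·5 + 1·-3 = -8
h_7 = -1·-8 + 1·5 = 13
h_8 = -1·13 + 1·-8 = -21
h_9 = -1·-21 + 1·13 = 34
h_10 = -1·34 + 1·-21 = -55
h_11 = -1·-55 + 1·34 = 89
h_12 = -1·89 + 1·-55 = -144
h_13 = -1·-144 + 1·89 = 233
h_14 = -1·233 + 1·-144 = -377
h_15 = -1·-377 + 1·233 = 610
h_16 = -1·610 + 1·-377 = -987
h_17 = -1·-987 + 1·610 = 1597

1597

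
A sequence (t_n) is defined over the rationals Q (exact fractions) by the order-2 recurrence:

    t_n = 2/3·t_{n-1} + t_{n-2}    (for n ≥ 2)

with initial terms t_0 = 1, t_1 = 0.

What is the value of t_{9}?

14168/2187

t_2 = 2/3·0 + 1·1 = 1
t_3 = 2/3·1 + 1·0 = 2/3
t_4 = 2/3·2/3 + 1·1 = 13/9
t_5 = 2/3·13/9 + 1·2/3 = 44/27
t_6 = 2/3·44/27 + 1·13/9 = 205/81
t_7 = 2/3·205/81 + 1·44/27 = 806/243
t_8 = 2/3·806/243 + 1·205/81 = 3457/729
t_9 = 2/3·3457/729 + 1·806/243 = 14168/2187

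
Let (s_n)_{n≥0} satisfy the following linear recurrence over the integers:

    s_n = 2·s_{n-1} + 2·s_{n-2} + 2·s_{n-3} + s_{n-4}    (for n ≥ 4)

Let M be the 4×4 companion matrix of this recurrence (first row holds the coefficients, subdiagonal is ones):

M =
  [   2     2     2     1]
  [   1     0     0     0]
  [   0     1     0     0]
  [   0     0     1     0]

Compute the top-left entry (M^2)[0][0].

6

(M^2)[0][0] is the top entry after applying M 2 times to the unit state (1, 0, 0, 0). Equivalently it is h_{5} for the auxiliary sequence (h_n) obeying the same recurrence with h_3 = 1 and h_i = 0 for 0 ≤ i < 3:
h_4 = 2·1 + 2·0 + 2·0 + 1·0 = 2
h_5 = 2·2 + 2·1 + 2·0 + 1·0 = 6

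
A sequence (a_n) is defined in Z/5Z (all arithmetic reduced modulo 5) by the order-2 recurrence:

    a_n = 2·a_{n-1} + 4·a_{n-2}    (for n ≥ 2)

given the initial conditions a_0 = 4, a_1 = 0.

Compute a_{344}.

a_2 = 2·0 + 4·4 = 1
a_3 = 2·1 + 4·0 = 2
a_4 = 2·2 + 4·1 = 3
a_5 = 2·3 + 4·2 = 4
a_6 = 2·4 + 4·3 = 0
(a_5, a_6) = (4, 0) = (a_0, a_1), so the sequence has period 5.
344 ≡ 4 (mod 5), hence a_344 = a_4 = 3.

3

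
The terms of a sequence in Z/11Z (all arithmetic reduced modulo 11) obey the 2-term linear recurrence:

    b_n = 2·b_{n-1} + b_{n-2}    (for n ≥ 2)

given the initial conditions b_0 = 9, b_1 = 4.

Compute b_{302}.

5

b_2 = 2·4 + 1·9 = 6
b_3 = 2·6 + 1·4 = 5
b_4 = 2·5 + 1·6 = 5
b_5 = 2·5 + 1·5 = 4
b_6 = 2·4 + 1·5 = 2
b_7 = 2·2 + 1·4 = 8
b_8 = 2·8 + 1·2 = 7
b_9 = 2·7 + 1·8 = 0
b_10 = 2·0 + 1·7 = 7
b_11 = 2·7 + 1·0 = 3
b_12 = 2·3 + 1·7 = 2
b_13 = 2·2 + 1·3 = 7
b_14 = 2·7 + 1·2 = 5
b_15 = 2·5 + 1·7 = 6
b_16 = 2·6 + 1·5 = 6
b_17 = 2·6 + 1·6 = 7
b_18 = 2·7 + 1·6 = 9
b_19 = 2·9 + 1·7 = 3
b_20 = 2·3 + 1·9 = 4
b_21 = 2·4 + 1·3 = 0
b_22 = 2·0 + 1·4 = 4
b_23 = 2·4 + 1·0 = 8
b_24 = 2·8 + 1·4 = 9
b_25 = 2·9 + 1·8 = 4
(b_24, b_25) = (9, 4) = (b_0, b_1), so the sequence has period 24.
302 ≡ 14 (mod 24), hence b_302 = b_14 = 5.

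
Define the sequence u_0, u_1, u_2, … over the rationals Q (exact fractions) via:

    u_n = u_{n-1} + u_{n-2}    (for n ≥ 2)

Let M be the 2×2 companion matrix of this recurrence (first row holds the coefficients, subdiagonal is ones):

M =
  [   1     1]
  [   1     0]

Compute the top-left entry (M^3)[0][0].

3

(M^3)[0][0] is the top entry after applying M 3 times to the unit state (1, 0). Equivalently it is h_{4} for the auxiliary sequence (h_n) obeying the same recurrence with h_1 = 1 and h_i = 0 for 0 ≤ i < 1:
h_2 = 1·1 + 1·0 = 1
h_3 = 1·1 + 1·1 = 2
h_4 = 1·2 + 1·1 = 3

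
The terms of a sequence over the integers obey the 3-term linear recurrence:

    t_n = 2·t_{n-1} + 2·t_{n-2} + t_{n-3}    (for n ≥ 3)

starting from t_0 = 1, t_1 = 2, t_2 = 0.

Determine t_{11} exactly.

t_3 = 2·0 + 2·2 + 1·1 = 5
t_4 = 2·5 + 2·0 + 1·2 = 12
t_5 = 2·12 + 2·5 + 1·0 = 34
t_6 = 2·34 + 2·12 + 1·5 = 97
t_7 = 2·97 + 2·34 + 1·12 = 274
t_8 = 2·274 + 2·97 + 1·34 = 776
t_9 = 2·776 + 2·274 + 1·97 = 2197
t_10 = 2·2197 + 2·776 + 1·274 = 6220
t_11 = 2·6220 + 2·2197 + 1·776 = 17610

17610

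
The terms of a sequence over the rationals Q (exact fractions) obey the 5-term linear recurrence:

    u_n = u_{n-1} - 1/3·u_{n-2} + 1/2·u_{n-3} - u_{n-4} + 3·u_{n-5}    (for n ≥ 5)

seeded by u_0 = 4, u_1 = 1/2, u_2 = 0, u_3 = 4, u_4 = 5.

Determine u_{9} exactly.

2615/108

u_5 = 1·5 + -1/3·4 + 1/2·0 + -1·1/2 + 3·4 = 91/6
u_6 = 1·91/6 + -1/3·5 + 1/2·4 + -1·0 + 3·1/2 = 17
u_7 = 1·17 + -1/3·91/6 + 1/2·5 + -1·4 + 3·0 = 94/9
u_8 = 1·94/9 + -1/3·17 + 1/2·91/6 + -1·5 + 3·4 = 697/36
u_9 = 1·697/36 + -1/3·94/9 + 1/2·17 + -1·91/6 + 3·5 = 2615/108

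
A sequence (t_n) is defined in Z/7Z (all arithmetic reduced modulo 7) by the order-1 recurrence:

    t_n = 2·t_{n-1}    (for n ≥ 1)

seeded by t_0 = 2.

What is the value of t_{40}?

4

t_1 = 2·2 = 4
t_2 = 2·4 = 1
t_3 = 2·1 = 2
(t_3) = (2) = (t_0), so the sequence has period 3.
40 ≡ 1 (mod 3), hence t_40 = t_1 = 4.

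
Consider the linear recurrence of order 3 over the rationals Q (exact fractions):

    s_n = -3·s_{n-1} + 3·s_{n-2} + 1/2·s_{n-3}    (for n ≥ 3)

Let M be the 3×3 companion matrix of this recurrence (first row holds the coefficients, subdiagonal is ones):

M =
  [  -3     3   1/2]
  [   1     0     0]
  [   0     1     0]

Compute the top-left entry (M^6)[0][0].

9505/4

(M^6)[0][0] is the top entry after applying M 6 times to the unit state (1, 0, 0). Equivalently it is h_{8} for the auxiliary sequence (h_n) obeying the same recurrence with h_2 = 1 and h_i = 0 for 0 ≤ i < 2:
h_3 = -3·1 + 3·0 + 1/2·0 = -3
h_4 = -3·-3 + 3·1 + 1/2·0 = 12
h_5 = -3·12 + 3·-3 + 1/2·1 = -89/2
h_6 = -3·-89/2 + 3·12 + 1/2·-3 = 168
h_7 = -3·168 + 3·-89/2 + 1/2·12 = -1263/2
h_8 = -3·-1263/2 + 3·168 + 1/2·-89/2 = 9505/4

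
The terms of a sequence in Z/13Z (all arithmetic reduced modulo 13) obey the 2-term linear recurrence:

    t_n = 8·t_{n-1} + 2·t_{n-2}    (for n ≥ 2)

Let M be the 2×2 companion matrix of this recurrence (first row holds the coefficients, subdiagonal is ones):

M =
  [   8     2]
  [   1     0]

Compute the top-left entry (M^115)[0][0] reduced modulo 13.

(M^115)[0][0] is the top entry after applying M 115 times to the unit state (1, 0). Equivalently it is h_{116} for the auxiliary sequence (h_n) obeying the same recurrence with h_1 = 1 and h_i = 0 for 0 ≤ i < 1:
h_2 = 8·1 + 2·0 = 8
h_3 = 8·8 + 2·1 = 1
h_4 = 8·1 + 2·8 = 11
h_5 = 8·11 + 2·1 = 12
h_6 = 8·12 + 2·11 = 1
h_7 = 8·1 + 2·12 = 6
h_8 = 8·6 + 2·1 = 11
h_9 = 8·11 + 2·6 = 9
h_10 = 8·9 + 2·11 = 3
h_11 = 8·3 + 2·9 = 3
h_12 = 8·3 + 2·3 = 4
h_13 = 8·4 + 2·3 = 12
h_14 = 8·12 + 2·4 = 0
h_15 = 8·0 + 2·12 = 11
h_16 = 8·11 + 2·0 = 10
h_17 = 8·10 + 2·11 = 11
h_18 = 8·11 + 2·10 = 4
h_19 = 8·4 + 2·11 = 2
h_20 = 8·2 + 2·4 = 11
h_21 = 8·11 + 2·2 = 1
h_22 = 8·1 + 2·11 = 4
h_23 = 8·4 + 2·1 = 8
h_24 = 8·8 + 2·4 = 7
h_25 = 8·7 + 2·8 = 7
h_26 = 8·7 + 2·7 = 5
h_27 = 8·5 + 2·7 = 2
h_28 = 8·2 + 2·5 = 0
h_29 = 8·0 + 2·2 = 4
h_30 = 8·4 + 2·0 = 6
h_31 = 8·6 + 2·4 = 4
h_32 = 8·4 + 2·6 = 5
h_33 = 8·5 + 2·4 = 9
h_34 = 8·9 + 2·5 = 4
h_35 = 8·4 + 2·9 = 11
h_36 = 8·11 + 2·4 = 5
h_37 = 8·5 + 2·11 = 10
h_38 = 8·10 + 2·5 = 12
h_39 = 8·12 + 2·10 = 12
h_40 = 8·12 + 2·12 = 3
h_41 = 8·3 + 2·12 = 9
h_42 = 8·9 + 2·3 = 0
h_43 = 8·0 + 2·9 = 5
h_44 = 8·5 + 2·0 = 1
h_45 = 8·1 + 2·5 = 5
h_46 = 8·5 + 2·1 = 3
h_47 = 8·3 + 2·5 = 8
h_48 = 8·8 + 2·3 = 5
h_49 = 8·5 + 2·8 = 4
h_50 = 8·4 + 2·5 = 3
h_51 = 8·3 + 2·4 = 6
h_52 = 8·6 + 2·3 = 2
h_53 = 8·2 + 2·6 = 2
h_54 = 8·2 + 2·2 = 7
h_55 = 8·7 + 2·2 = 8
h_56 = 8·8 + 2·7 = 0
h_57 = 8·0 + 2·8 = 3
h_58 = 8·3 + 2·0 = 11
h_59 = 8·11 + 2·3 = 3
h_60 = 8·3 + 2·11 = 7
h_61 = 8·7 + 2·3 = 10
h_62 = 8·10 + 2·7 = 3
h_63 = 8·3 + 2·10 = 5
h_64 = 8·5 + 2·3 = 7
h_65 = 8·7 + 2·5 = 1
h_66 = 8·1 + 2·7 = 9
h_67 = 8·9 + 2·1 = 9
h_68 = 8·9 + 2·9 = 12
h_69 = 8·12 + 2·9 = 10
h_70 = 8·10 + 2·12 = 0
h_71 = 8·0 + 2·10 = 7
h_72 = 8·7 + 2·0 = 4
h_73 = 8·4 + 2·7 = 7
h_74 = 8·7 + 2·4 = 12
h_75 = 8·12 + 2·7 = 6
h_76 = 8·6 + 2·12 = 7
h_77 = 8·7 + 2·6 = 3
h_78 = 8·3 + 2·7 = 12
h_79 = 8·12 + 2·3 = 11
h_80 = 8·11 + 2·12 = 8
h_81 = 8·8 + 2·11 = 8
h_82 = 8·8 + 2·8 = 2
h_83 = 8·2 + 2·8 = 6
h_84 = 8·6 + 2·2 = 0
h_85 = 8·0 + 2·6 = 12
h_86 = 8·12 + 2·0 = 5
h_87 = 8·5 + 2·12 = 12
h_88 = 8·12 + 2·5 = 2
h_89 = 8·2 + 2·12 = 1
h_90 = 8·1 + 2·2 = 12
h_91 = 8·12 + 2·1 = 7
h_92 = 8·7 + 2·12 = 2
h_93 = 8·2 + 2·7 = 4
h_94 = 8·4 + 2·2 = 10
h_95 = 8·10 + 2·4 = 10
h_96 = 8·10 + 2·10 = 9
h_97 = 8·9 + 2·10 = 1
h_98 = 8·1 + 2·9 = 0
h_99 = 8·0 + 2·1 = 2
h_100 = 8·2 + 2·0 = 3
h_101 = 8·3 + 2·2 = 2
h_102 = 8·2 + 2·3 = 9
h_103 = 8·9 + 2·2 = 11
h_104 = 8·11 + 2·9 = 2
h_105 = 8·2 + 2·11 = 12
h_106 = 8·12 + 2·2 = 9
h_107 = 8·9 + 2·12 = 5
h_108 = 8·5 + 2·9 = 6
h_109 = 8·6 + 2·5 = 6
h_110 = 8·6 + 2·6 = 8
h_111 = 8·8 + 2·6 = 11
h_112 = 8·11 + 2·8 = 0
h_113 = 8·0 + 2·11 = 9
h_114 = 8·9 + 2·0 = 7
h_115 = 8·7 + 2·9 = 9
h_116 = 8·9 + 2·7 = 8

8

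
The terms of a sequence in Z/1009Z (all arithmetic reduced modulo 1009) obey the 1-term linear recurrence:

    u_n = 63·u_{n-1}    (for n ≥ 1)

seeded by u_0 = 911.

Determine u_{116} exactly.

u_1 = 63·911 = 889
u_2 = 63·889 = 512
u_3 = 63·512 = 977
u_4 = 63·977 = 2
u_5 = 63·2 = 126
u_6 = 63·126 = 875
u_7 = 63·875 = 639
u_8 = 63·639 = 906
u_9 = 63·906 = 574
u_10 = 63·574 = 847
u_11 = 63·847 = 893
u_12 = 63·893 = 764
u_13 = 63·764 = 709
u_14 = 63·709 = 271
u_15 = 63·271 = 929
u_16 = 63·929 = 5
u_17 = 63·5 = 315
u_18 = 63·315 = 674
u_19 = 63·674 = 84
u_20 = 63·84 = 247
u_21 = 63·247 = 426
u_22 = 63·426 = 604
u_23 = 63·604 = 719
u_24 = 63·719 = 901
u_25 = 63·901 = 259
u_26 = 63·259 = 173
u_27 = 63·173 = 809
u_28 = 63·809 = 517
u_29 = 63·517 = 283
u_30 = 63·283 = 676
u_31 = 63·676 = 210
u_32 = 63·210 = 113
u_33 = 63·113 = 56
u_34 = 63·56 = 501
u_35 = 63·501 = 284
u_36 = 63·284 = 739
u_37 = 63·739 = 143
u_38 = 63·143 = 937
u_39 = 63·937 = 509
u_40 = 63·509 = 788
u_41 = 63·788 = 203
u_42 = 63·203 = 681
u_43 = 63·681 = 525
u_44 = 63·525 = 787
u_45 = 63·787 = 140
u_46 = 63·140 = 748
u_47 = 63·748 = 710
u_48 = 63·710 = 334
u_49 = 63·334 = 862
u_50 = 63·862 = 829
u_51 = 63·829 = 768
u_52 = 63·768 = 961
u_53 = 63·961 = 3
u_54 = 63·3 = 189
u_55 = 63·189 = 808
u_56 = 63·808 = 454
u_57 = 63·454 = 350
u_58 = 63·350 = 861
u_59 = 63·861 = 766
u_60 = 63·766 = 835
u_61 = 63·835 = 137
u_62 = 63·137 = 559
u_63 = 63·559 = 911
u_64 = 63·911 = 889
u_65 = 63·889 = 512
u_66 = 63·512 = 977
u_67 = 63·977 = 2
u_68 = 63·2 = 126
u_69 = 63·126 = 875
u_70 = 63·875 = 639
u_71 = 63·639 = 906
u_72 = 63·906 = 574
u_73 = 63·574 = 847
u_74 = 63·847 = 893
u_75 = 63·893 = 764
u_76 = 63·764 = 709
u_77 = 63·709 = 271
u_78 = 63·271 = 929
u_79 = 63·929 = 5
u_80 = 63·5 = 315
u_81 = 63·315 = 674
u_82 = 63·674 = 84
u_83 = 63·84 = 247
u_84 = 63·247 = 426
u_85 = 63·426 = 604
u_86 = 63·604 = 719
u_87 = 63·719 = 901
u_88 = 63·901 = 259
u_89 = 63·259 = 173
u_90 = 63·173 = 809
u_91 = 63·809 = 517
u_92 = 63·517 = 283
u_93 = 63·283 = 676
u_94 = 63·676 = 210
u_95 = 63·210 = 113
u_96 = 63·113 = 56
u_97 = 63·56 = 501
u_98 = 63·501 = 284
u_99 = 63·284 = 739
u_100 = 63·739 = 143
u_101 = 63·143 = 937
u_102 = 63·937 = 509
u_103 = 63·509 = 788
u_104 = 63·788 = 203
u_105 = 63·203 = 681
u_106 = 63·681 = 525
u_107 = 63·525 = 787
u_108 = 63·787 = 140
u_109 = 63·140 = 748
u_110 = 63·748 = 710
u_111 = 63·710 = 334
u_112 = 63·334 = 862
u_113 = 63·862 = 829
u_114 = 63·829 = 768
u_115 = 63·768 = 961
u_116 = 63·961 = 3

3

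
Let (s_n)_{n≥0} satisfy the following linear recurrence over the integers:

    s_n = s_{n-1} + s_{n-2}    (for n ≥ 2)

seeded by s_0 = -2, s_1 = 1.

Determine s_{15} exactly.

s_2 = 1·1 + 1·-2 = -1
s_3 = 1·-1 + 1·1 = 0
s_4 = 1·0 + 1·-1 = -1
s_5 = 1·-1 + 1·0 = -1
s_6 = 1·-1 + 1·-1 = -2
s_7 = 1·-2 + 1·-1 = -3
s_8 = 1·-3 + 1·-2 = -5
s_9 = 1·-5 + 1·-3 = -8
s_10 = 1·-8 + 1·-5 = -13
s_11 = 1·-13 + 1·-8 = -21
s_12 = 1·-21 + 1·-13 = -34
s_13 = 1·-34 + 1·-21 = -55
s_14 = 1·-55 + 1·-34 = -89
s_15 = 1·-89 + 1·-55 = -144

-144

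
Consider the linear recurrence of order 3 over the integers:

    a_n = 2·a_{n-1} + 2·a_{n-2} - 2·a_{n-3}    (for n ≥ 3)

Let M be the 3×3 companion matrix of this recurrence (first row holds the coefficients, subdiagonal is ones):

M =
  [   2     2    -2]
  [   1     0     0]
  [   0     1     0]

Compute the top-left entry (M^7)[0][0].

544

(M^7)[0][0] is the top entry after applying M 7 times to the unit state (1, 0, 0). Equivalently it is h_{9} for the auxiliary sequence (h_n) obeying the same recurrence with h_2 = 1 and h_i = 0 for 0 ≤ i < 2:
h_3 = 2·1 + 2·0 + -2·0 = 2
h_4 = 2·2 + 2·1 + -2·0 = 6
h_5 = 2·6 + 2·2 + -2·1 = 14
h_6 = 2·14 + 2·6 + -2·2 = 36
h_7 = 2·36 + 2·14 + -2·6 = 88
h_8 = 2·88 + 2·36 + -2·14 = 220
h_9 = 2·220 + 2·88 + -2·36 = 544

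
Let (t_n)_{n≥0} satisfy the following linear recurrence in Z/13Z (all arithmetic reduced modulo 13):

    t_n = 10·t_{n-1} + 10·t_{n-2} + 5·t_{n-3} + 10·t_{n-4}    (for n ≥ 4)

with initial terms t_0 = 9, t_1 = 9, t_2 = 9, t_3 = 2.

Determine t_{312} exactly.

t_4 = 10·2 + 10·9 + 5·9 + 10·9 = 11
t_5 = 10·11 + 10·2 + 5·9 + 10·9 = 5
t_6 = 10·5 + 10·11 + 5·2 + 10·9 = 0
t_7 = 10·0 + 10·5 + 5·11 + 10·2 = 8
t_8 = 10·8 + 10·0 + 5·5 + 10·11 = 7
t_9 = 10·7 + 10·8 + 5·0 + 10·5 = 5
Continuing the recurrence:
  t_10 = 4;  t_11 = 10;  t_12 = 1;  t_13 = 11;  t_14 = 2;  t_15 = 1
  t_16 = 4;  t_17 = 1;  t_18 = 10;  t_19 = 10;  t_20 = 11;  t_21 = 10
  t_22 = 9;  t_23 = 7;  t_24 = 8;  t_25 = 9;  t_26 = 9;  t_27 = 4
  t_28 = 8;  t_29 = 8;  t_30 = 10;  t_31 = 0;  t_32 = 12;  t_33 = 3
  t_34 = 3;  t_35 = 3;  t_36 = 0;  t_37 = 10;  t_38 = 2;  t_39 = 7
  t_40 = 10;  t_41 = 7;  t_42 = 4;  t_43 = 9;  t_44 = 5;  t_45 = 9
  t_46 = 4;  t_47 = 11;  t_48 = 11;  t_49 = 5;  t_50 = 8;  t_51 = 9
  t_52 = 6;  t_53 = 6;  t_54 = 11;  t_55 = 4;  t_56 = 6;  t_57 = 7
  t_58 = 0;  t_59 = 10;  t_60 = 0;  t_61 = 1;  t_62 = 8;  t_63 = 8
  t_64 = 9;  t_65 = 12;  t_66 = 5;  t_67 = 9;  t_68 = 4;  t_69 = 2
  t_70 = 12;  t_71 = 3;  t_72 = 5;  t_73 = 4;  t_74 = 4;  t_75 = 5
  t_76 = 4;  t_77 = 7;  t_78 = 6;  t_79 = 5;  t_80 = 3;  t_81 = 11
  t_82 = 4;  t_83 = 7;  t_84 = 0;  t_85 = 5;  t_86 = 8;  t_87 = 5
  t_88 = 12;  t_89 = 0;  t_90 = 4;  t_91 = 7;  t_92 = 9;  t_93 = 11
  t_94 = 2;  t_95 = 11;  t_96 = 2;  t_97 = 3;  t_98 = 8;  t_99 = 9
  t_100 = 10;  t_101 = 0;  t_102 = 4;  t_103 = 11;  t_104 = 3;  t_105 = 4
  t_106 = 9;  t_107 = 8;  t_108 = 12;  t_109 = 12;  t_110 = 6;  t_111 = 8
  t_112 = 8;  t_113 = 11;  t_114 = 4;  t_115 = 10;  t_116 = 2;  t_117 = 3
  t_118 = 10;  t_119 = 6;  t_120 = 0;  t_121 = 10;  t_122 = 9;  t_123 = 3
  t_124 = 1;  t_125 = 3;  t_126 = 2;  t_127 = 7;  t_128 = 11;  t_129 = 12
  t_130 = 12;  t_131 = 1;  t_132 = 1;  t_133 = 5;  t_134 = 3;  t_135 = 4
  t_136 = 1;  t_137 = 11;  t_138 = 1;  t_139 = 9;  t_140 = 9;  t_141 = 9
  t_142 = 1;  t_143 = 1;  t_144 = 12;  t_145 = 4;  t_146 = 6;  t_147 = 1
  t_148 = 2;  t_149 = 9;  t_150 = 6;  t_151 = 1;  t_152 = 5;  t_153 = 11
  t_154 = 4;  t_155 = 3;  t_156 = 6;  t_157 = 12;  t_158 = 1;  t_159 = 8
  t_160 = 2;  t_161 = 4;  t_162 = 6;  t_163 = 8;  t_164 = 11;  t_165 = 0
  t_166 = 2;  t_167 = 12;  t_168 = 3;  t_169 = 4;  t_170 = 7;  t_171 = 11
  t_172 = 9;  t_173 = 2;  t_174 = 1;  t_175 = 3;  t_176 = 10;  t_177 = 12
  t_178 = 11;  t_179 = 11;  t_180 = 3;  t_181 = 3;  t_182 = 4;  t_183 = 0
  t_184 = 7;  t_185 = 3;  t_186 = 10;  t_187 = 9;  t_188 = 2;  t_189 = 8
  t_190 = 11;  t_191 = 4;  t_192 = 2;  t_193 = 0;  t_194 = 7;  t_195 = 3
  t_196 = 3;  t_197 = 4;  t_198 = 12;  t_199 = 10;  t_200 = 10;  t_201 = 1
  t_202 = 7;  t_203 = 9;  t_204 = 5;  t_205 = 3;  t_206 = 0;  t_207 = 2
  t_208 = 7;  t_209 = 3;  t_210 = 6;  t_211 = 2;  t_212 = 9;  t_213 = 1
  t_214 = 1;  t_215 = 7;  t_216 = 6;  t_217 = 2;  t_218 = 8;  t_219 = 5
  t_220 = 5;  t_221 = 4;  t_222 = 0;  t_223 = 11;  t_224 = 11;  t_225 = 0
  t_226 = 9;  t_227 = 8;  t_228 = 7;  t_229 = 0;  t_230 = 5;  t_231 = 9
  t_232 = 2;  t_233 = 5;  t_234 = 9;  t_235 = 6;  t_236 = 0;  t_237 = 12
  t_238 = 6;  t_239 = 6;  t_240 = 11;  t_241 = 8;  t_242 = 7;  t_243 = 5
  t_244 = 10;  t_245 = 5;  t_246 = 11;  t_247 = 0;  t_248 = 1;  t_249 = 11
  t_250 = 9;  t_251 = 10;  t_252 = 8;  t_253 = 10;  t_254 = 8;  t_255 = 8
  t_256 = 4;  t_257 = 0;  t_258 = 4;  t_259 = 10;  t_260 = 11;  t_261 = 9
  t_262 = 4;  t_263 = 12;  t_264 = 3;  t_265 = 0;  t_266 = 0;  t_267 = 5
  t_268 = 2;  t_269 = 5;  t_270 = 4;  t_271 = 7;  t_272 = 12;  t_273 = 0
  t_274 = 0;  t_275 = 0;  t_276 = 3;  t_277 = 4;  t_278 = 5;  t_279 = 1
  t_280 = 6;  t_281 = 5;  t_282 = 9;  t_283 = 11;  t_284 = 12;  t_285 = 0
  t_286 = 5;  t_287 = 12;  t_288 = 4;  t_289 = 3;  t_290 = 11;  t_291 = 7
  t_292 = 1;  t_293 = 9;  t_294 = 11;  t_295 = 2;  t_296 = 3;  t_297 = 0
  t_298 = 7;  t_299 = 1;  t_300 = 6;  t_301 = 1;  t_302 = 2;  t_303 = 5
  t_304 = 5;  t_305 = 3;  t_306 = 8;  t_307 = 3;  t_308 = 6;  t_309 = 4
  t_310 = 0
t_311 = 10·0 + 10·4 + 5·6 + 10·3 = 9
t_312 = 10·9 + 10·0 + 5·4 + 10·6 = 1

1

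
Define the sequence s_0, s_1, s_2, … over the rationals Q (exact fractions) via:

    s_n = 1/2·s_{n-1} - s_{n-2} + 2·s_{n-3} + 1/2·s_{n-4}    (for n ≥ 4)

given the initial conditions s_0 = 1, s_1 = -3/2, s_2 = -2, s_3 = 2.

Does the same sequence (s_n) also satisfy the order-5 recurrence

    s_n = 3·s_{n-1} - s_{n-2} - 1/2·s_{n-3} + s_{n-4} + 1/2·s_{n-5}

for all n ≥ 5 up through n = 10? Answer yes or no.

Terms s_0..s_10: 1, -3/2, -2, 2, 1/2, -13/2, -3/4, 65/8, -127/16, -539/32, 985/64
n=5: candidate gives -1/2, actual s_5 = -13/2 ✗

no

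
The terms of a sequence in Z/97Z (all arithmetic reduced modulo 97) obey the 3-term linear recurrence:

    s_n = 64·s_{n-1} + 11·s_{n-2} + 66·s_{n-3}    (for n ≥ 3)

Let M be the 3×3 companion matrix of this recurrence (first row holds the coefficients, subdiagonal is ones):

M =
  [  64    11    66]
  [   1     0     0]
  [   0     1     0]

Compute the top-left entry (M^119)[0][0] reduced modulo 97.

(M^119)[0][0] is the top entry after applying M 119 times to the unit state (1, 0, 0). Equivalently it is h_{121} for the auxiliary sequence (h_n) obeying the same recurrence with h_2 = 1 and h_i = 0 for 0 ≤ i < 2:
h_3 = 64·1 + 11·0 + 66·0 = 64
h_4 = 64·64 + 11·1 + 66·0 = 33
h_5 = 64·33 + 11·64 + 66·1 = 69
h_6 = 64·69 + 11·33 + 66·64 = 79
h_7 = 64·79 + 11·69 + 66·33 = 39
h_8 = 64·39 + 11·79 + 66·69 = 62
h_9 = 64·62 + 11·39 + 66·79 = 8
h_10 = 64·8 + 11·62 + 66·39 = 82
h_11 = 64·82 + 11·8 + 66·62 = 19
h_12 = 64·19 + 11·82 + 66·8 = 27
h_13 = 64·27 + 11·19 + 66·82 = 74
h_14 = 64·74 + 11·27 + 66·19 = 79
h_15 = 64·79 + 11·74 + 66·27 = 86
h_16 = 64·86 + 11·79 + 66·74 = 5
h_17 = 64·5 + 11·86 + 66·79 = 78
h_18 = 64·78 + 11·5 + 66·86 = 53
h_19 = 64·53 + 11·78 + 66·5 = 21
h_20 = 64·21 + 11·53 + 66·78 = 91
h_21 = 64·91 + 11·21 + 66·53 = 47
h_22 = 64·47 + 11·91 + 66·21 = 60
h_23 = 64·60 + 11·47 + 66·91 = 81
h_24 = 64·81 + 11·60 + 66·47 = 22
h_25 = 64·22 + 11·81 + 66·60 = 51
h_26 = 64·51 + 11·22 + 66·81 = 25
h_27 = 64·25 + 11·51 + 66·22 = 24
h_28 = 64·24 + 11·25 + 66·51 = 36
h_29 = 64·36 + 11·24 + 66·25 = 47
h_30 = 64·47 + 11·36 + 66·24 = 41
h_31 = 64·41 + 11·47 + 66·36 = 85
h_32 = 64·85 + 11·41 + 66·47 = 69
h_33 = 64·69 + 11·85 + 66·41 = 6
h_34 = 64·6 + 11·69 + 66·85 = 60
h_35 = 64·60 + 11·6 + 66·69 = 21
h_36 = 64·21 + 11·60 + 66·6 = 72
h_37 = 64·72 + 11·21 + 66·60 = 69
h_38 = 64·69 + 11·72 + 66·21 = 95
h_39 = 64·95 + 11·69 + 66·72 = 48
h_40 = 64·48 + 11·95 + 66·69 = 38
h_41 = 64·38 + 11·48 + 66·95 = 15
h_42 = 64·15 + 11·38 + 66·48 = 84
h_43 = 64·84 + 11·15 + 66·38 = 95
h_44 = 64·95 + 11·84 + 66·15 = 40
h_45 = 64·40 + 11·95 + 66·84 = 31
h_46 = 64·31 + 11·40 + 66·95 = 61
h_47 = 64·61 + 11·31 + 66·40 = 95
h_48 = 64·95 + 11·61 + 66·31 = 67
h_49 = 64·67 + 11·95 + 66·61 = 47
h_50 = 64·47 + 11·67 + 66·95 = 24
h_51 = 64·24 + 11·47 + 66·67 = 73
h_52 = 64·73 + 11·24 + 66·47 = 84
h_53 = 64·84 + 11·73 + 66·24 = 3
h_54 = 64·3 + 11·84 + 66·73 = 17
h_55 = 64·17 + 11·3 + 66·84 = 69
h_56 = 64·69 + 11·17 + 66·3 = 48
h_57 = 64·48 + 11·69 + 66·17 = 6
h_58 = 64·6 + 11·48 + 66·69 = 34
h_59 = 64·34 + 11·6 + 66·48 = 75
h_60 = 64·75 + 11·34 + 66·6 = 41
h_61 = 64·41 + 11·75 + 66·34 = 67
h_62 = 64·67 + 11·41 + 66·75 = 86
h_63 = 64·86 + 11·67 + 66·41 = 23
h_64 = 64·23 + 11·86 + 66·67 = 50
h_65 = 64·50 + 11·23 + 66·86 = 11
h_66 = 64·11 + 11·50 + 66·23 = 56
h_67 = 64·56 + 11·11 + 66·50 = 21
h_68 = 64·21 + 11·56 + 66·11 = 67
h_69 = 64·67 + 11·21 + 66·56 = 67
h_70 = 64·67 + 11·67 + 66·21 = 9
h_71 = 64·9 + 11·67 + 66·67 = 12
h_72 = 64·12 + 11·9 + 66·67 = 51
h_73 = 64·51 + 11·12 + 66·9 = 13
h_74 = 64·13 + 11·51 + 66·12 = 51
h_75 = 64·51 + 11·13 + 66·51 = 80
h_76 = 64·80 + 11·51 + 66·13 = 40
h_77 = 64·40 + 11·80 + 66·51 = 16
h_78 = 64·16 + 11·40 + 66·80 = 51
h_79 = 64·51 + 11·16 + 66·40 = 66
h_80 = 64·66 + 11·51 + 66·16 = 21
h_81 = 64·21 + 11·66 + 66·51 = 4
h_82 = 64·4 + 11·21 + 66·66 = 90
h_83 = 64·90 + 11·4 + 66·21 = 12
h_84 = 64·12 + 11·90 + 66·4 = 82
h_85 = 64·82 + 11·12 + 66·90 = 68
h_86 = 64·68 + 11·82 + 66·12 = 32
h_87 = 64·32 + 11·68 + 66·82 = 60
h_88 = 64·60 + 11·32 + 66·68 = 47
h_89 = 64·47 + 11·60 + 66·32 = 57
h_90 = 64·57 + 11·47 + 66·60 = 74
h_91 = 64·74 + 11·57 + 66·47 = 26
h_92 = 64·26 + 11·74 + 66·57 = 32
h_93 = 64·32 + 11·26 + 66·74 = 40
h_94 = 64·40 + 11·32 + 66·26 = 69
h_95 = 64·69 + 11·40 + 66·32 = 81
h_96 = 64·81 + 11·69 + 66·40 = 47
h_97 = 64·47 + 11·81 + 66·69 = 14
h_98 = 64·14 + 11·47 + 66·81 = 66
h_99 = 64·66 + 11·14 + 66·47 = 11
h_100 = 64·11 + 11·66 + 66·14 = 26
h_101 = 64·26 + 11·11 + 66·66 = 30
h_102 = 64·30 + 11·26 + 66·11 = 22
h_103 = 64·22 + 11·30 + 66·26 = 59
h_104 = 64·59 + 11·22 + 66·30 = 81
h_105 = 64·81 + 11·59 + 66·22 = 10
h_106 = 64·10 + 11·81 + 66·59 = 90
h_107 = 64·90 + 11·10 + 66·81 = 61
h_108 = 64·61 + 11·90 + 66·10 = 25
h_109 = 64·25 + 11·61 + 66·90 = 63
h_110 = 64·63 + 11·25 + 66·61 = 88
h_111 = 64·88 + 11·63 + 66·25 = 21
h_112 = 64·21 + 11·88 + 66·63 = 68
h_113 = 64·68 + 11·21 + 66·88 = 12
h_114 = 64·12 + 11·68 + 66·21 = 89
h_115 = 64·89 + 11·12 + 66·68 = 34
h_116 = 64·34 + 11·89 + 66·12 = 67
h_117 = 64·67 + 11·34 + 66·89 = 60
h_118 = 64·60 + 11·67 + 66·34 = 31
h_119 = 64·31 + 11·60 + 66·67 = 82
h_120 = 64·82 + 11·31 + 66·60 = 43
h_121 = 64·43 + 11·82 + 66·31 = 74

74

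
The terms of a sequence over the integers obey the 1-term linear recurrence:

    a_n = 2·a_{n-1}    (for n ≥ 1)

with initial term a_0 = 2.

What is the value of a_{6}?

a_1 = 2·2 = 4
a_2 = 2·4 = 8
a_3 = 2·8 = 16
a_4 = 2·16 = 32
a_5 = 2·32 = 64
a_6 = 2·64 = 128

128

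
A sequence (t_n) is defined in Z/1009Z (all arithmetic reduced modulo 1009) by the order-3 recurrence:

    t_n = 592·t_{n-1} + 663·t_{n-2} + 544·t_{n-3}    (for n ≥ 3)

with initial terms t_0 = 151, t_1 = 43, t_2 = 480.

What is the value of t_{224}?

t_3 = 592·480 + 663·43 + 544·151 = 294
t_4 = 592·294 + 663·480 + 544·43 = 81
t_5 = 592·81 + 663·294 + 544·480 = 503
t_6 = 592·503 + 663·81 + 544·294 = 861
t_7 = 592·861 + 663·503 + 544·81 = 354
t_8 = 592·354 + 663·861 + 544·503 = 647
Continuing the recurrence:
  t_9 = 426;  t_10 = 944;  t_11 = 616;  t_12 = 389;  t_13 = 963;  t_14 = 739
  t_15 = 89;  t_16 = 4;  t_17 = 260;  t_18 = 161;  t_19 = 465;  t_20 = 801
  t_21 = 313;  t_22 = 679;  t_23 = 916;  t_24 = 353;  t_25 = 85;  t_26 = 688
  t_27 = 842;  t_28 = 929;  t_29 = 265;  t_30 = 884;  t_31 = 662;  t_32 = 148
  t_33 = 436;  t_34 = 983;  t_35 = 29;  t_36 = 1008;  t_37 = 455;  t_38 = 944
  t_39 = 301;  t_40 = 206;  t_41 = 608;  t_42 = 372;  t_43 = 840;  t_44 = 83
  t_45 = 215;  t_46 = 572;  t_47 = 632;  t_48 = 582;  t_49 = 143;  t_50 = 67
  t_51 = 58;  t_52 = 154;  t_53 = 594;  t_54 = 982;  t_55 = 501;  t_56 = 463
  t_57 = 297;  t_58 = 605;  t_59 = 752;  t_60 = 885;  t_61 = 565;  t_62 = 461
  t_63 = 885;  t_64 = 789;  t_65 = 999;  t_66 = 726;  t_67 = 782;  t_68 = 472
  t_69 = 196;  t_70 = 762;  t_71 = 350;  t_72 = 731;  t_73 = 709;  t_74 = 16
  t_75 = 382;  t_76 = 904;  t_77 = 28;  t_78 = 392;  t_79 = 789;  t_80 = 601
  t_81 = 409;  t_82 = 267;  t_83 = 434;  t_84 = 595;  t_85 = 228;  t_86 = 735
  t_87 = 855;  t_88 = 534;  t_89 = 394;  t_90 = 23;  t_91 = 294;  t_92 = 33
  t_93 = 954;  t_94 = 932;  t_95 = 479;  t_96 = 797;  t_97 = 853;  t_98 = 425
  t_99 = 556;  t_100 = 374;  t_101 = 919;  t_102 = 718;  t_103 = 775;  t_104 = 981
  t_105 = 930;  t_106 = 91;  t_107 = 389;  t_108 = 440;  t_109 = 833;  t_110 = 589
  t_111 = 157;  t_112 = 251;  t_113 = 996;  t_114 = 956;  t_115 = 694;  t_116 = 352
  t_117 = 977;  t_118 = 694;  t_119 = 945;  t_120 = 217;  t_121 = 437;  t_122 = 483
  t_123 = 532;  t_124 = 116;  t_125 = 38;  t_126 = 347;  t_127 = 103;  t_128 = 937
  t_129 = 525;  t_130 = 252;  t_131 = 5;  t_132 = 577;  t_133 = 694;  t_134 = 18
  t_135 = 673;  t_136 = 866;  t_137 = 23;  t_138 = 381;  t_139 = 560;  t_140 = 316
  t_141 = 794;  t_142 = 421;  t_143 = 107;  t_144 = 500;  t_145 = 655;  t_146 = 538
  t_147 = 626;  t_148 = 949;  t_149 = 196;  t_150 = 79;  t_151 = 798;  t_152 = 792
  t_153 = 635;  t_154 = 221;  t_155 = 928;  t_156 = 51;  t_157 = 858;  t_158 = 248
  t_159 = 790;  t_160 = 55;  t_161 = 77;  t_162 = 246;  t_163 = 587;  t_164 = 567
  t_165 = 10;  t_166 = 923;  t_167 = 817;  t_168 = 234;  t_169 = 772;  t_170 = 191
  t_171 = 499;  t_172 = 503;  t_173 = 992;  t_174 = 580;  t_175 = 321;  t_176 = 284
  t_177 = 261;  t_178 = 820;  t_179 = 734;  t_180 = 182;  t_181 = 187;  t_182 = 41
  t_183 = 56;  t_184 = 623;  t_185 = 432;  t_186 = 20;  t_187 = 489;  t_188 = 968
  t_189 = 43;  t_190 = 940;  t_191 = 672;  t_192 = 121;  t_193 = 357;  t_194 = 276
  t_195 = 758;  t_196 = 570;  t_197 = 309;  t_198 = 514;  t_199 = 936;  t_200 = 513
  t_201 = 143;  t_202 = 634;  t_203 = 531;  t_204 = 241;  t_205 = 133;  t_206 = 685
  t_207 = 232;  t_208 = 938;  t_209 = 104;  t_210 = 452;  t_211 = 257;  t_212 = 869
  t_213 = 429;  t_214 = 274;  t_215 = 172;  t_216 = 254;  t_217 = 779;  t_218 = 694
  t_219 = 1006;  t_220 = 256;  t_221 = 401;  t_222 = 879
t_223 = 592·879 + 663·401 + 544·256 = 242
t_224 = 592·242 + 663·879 + 544·401 = 770

770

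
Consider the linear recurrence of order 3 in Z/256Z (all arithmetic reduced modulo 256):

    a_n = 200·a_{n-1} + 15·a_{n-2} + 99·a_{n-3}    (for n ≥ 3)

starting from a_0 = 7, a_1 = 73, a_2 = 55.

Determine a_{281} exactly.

a_3 = 200·55 + 15·73 + 99·7 = 244
a_4 = 200·244 + 15·55 + 99·73 = 20
a_5 = 200·20 + 15·244 + 99·55 = 49
a_6 = 200·49 + 15·20 + 99·244 = 208
a_7 = 200·208 + 15·49 + 99·20 = 27
a_8 = 200·27 + 15·208 + 99·49 = 59
Continuing the recurrence:
  a_9 = 29;  a_10 = 142;  a_11 = 116;  a_12 = 41;  a_13 = 190;  a_14 = 179
  a_15 = 213;  a_16 = 95;  a_17 = 236;  a_18 = 80;  a_19 = 17;  a_20 = 60
  a_21 = 207;  a_22 = 207;  a_23 = 13;  a_24 = 86;  a_25 = 0;  a_26 = 17
  a_27 = 138;  a_28 = 207;  a_29 = 97;  a_30 = 71;  a_31 = 52;  a_32 = 76
  a_33 = 225;  a_34 = 88;  a_35 = 83;  a_36 = 3;  a_37 = 61;  a_38 = 238
  a_39 = 172;  a_40 = 233;  a_41 = 38;  a_42 = 219;  a_43 = 109;  a_44 = 175
  a_45 = 204;  a_46 = 200;  a_47 = 225;  a_48 = 100;  a_49 = 167;  a_50 = 87
  a_51 = 109;  a_52 = 214;  a_53 = 56;  a_54 = 113;  a_55 = 82;  a_56 = 87
  a_57 = 121;  a_58 = 87;  a_59 = 180;  a_60 = 132;  a_61 = 81;  a_62 = 160
  a_63 = 203;  a_64 = 75;  a_65 = 93;  a_66 = 142;  a_67 = 100;  a_68 = 105
  a_69 = 206;  a_70 = 195;  a_71 = 5;  a_72 = 255;  a_73 = 236;  a_74 = 64
  a_75 = 113;  a_76 = 76;  a_77 = 191;  a_78 = 95;  a_79 = 205;  a_80 = 150
  a_81 = 240;  a_82 = 145;  a_83 = 90;  a_84 = 159;  a_85 = 145;  a_86 = 103
  a_87 = 116;  a_88 = 188;  a_89 = 129;  a_90 = 168;  a_91 = 131;  a_92 = 19
  a_93 = 125;  a_94 = 110;  a_95 = 156;  a_96 = 169;  a_97 = 182;  a_98 = 107
  a_99 = 157;  a_100 = 79;  a_101 = 76;  a_102 = 184;  a_103 = 193;  a_104 = 244
  a_105 = 23;  a_106 = 231;  a_107 = 45;  a_108 = 150;  a_109 = 40;  a_110 = 113
  a_111 = 162;  a_112 = 167;  a_113 = 169;  a_114 = 119;  a_115 = 116;  a_116 = 244
  a_117 = 113;  a_118 = 112;  a_119 = 123;  a_120 = 91;  a_121 = 157;  a_122 = 142
  a_123 = 84;  a_124 = 169;  a_125 = 222;  a_126 = 211;  a_127 = 53;  a_128 = 159
  a_129 = 236;  a_130 = 48;  a_131 = 209;  a_132 = 92;  a_133 = 175;  a_134 = 239
  a_135 = 141;  a_136 = 214;  a_137 = 224;  a_138 = 17;  a_139 = 42;  a_140 = 111
  a_141 = 193;  a_142 = 135;  a_143 = 180;  a_144 = 44;  a_145 = 33;  a_146 = 248
  a_147 = 179;  a_148 = 35;  a_149 = 189;  a_150 = 238;  a_151 = 140;  a_152 = 105
  a_153 = 70;  a_154 = 251;  a_155 = 205;  a_156 = 239;  a_157 = 204;  a_158 = 168
  a_159 = 161;  a_160 = 132;  a_161 = 135;  a_162 = 119;  a_163 = 237;  a_164 = 86
  a_165 = 24;  a_166 = 113;  a_167 = 242;  a_168 = 247;  a_169 = 217;  a_170 = 151
  a_171 = 52;  a_172 = 100;  a_173 = 145;  a_174 = 64;  a_175 = 43;  a_176 = 107
  a_177 = 221;  a_178 = 142;  a_179 = 68;  a_180 = 233;  a_181 = 238;  a_182 = 227
  a_183 = 101;  a_184 = 63;  a_185 = 236;  a_186 = 32;  a_187 = 49;  a_188 = 108
  a_189 = 159;  a_190 = 127;  a_191 = 77;  a_192 = 22;  a_193 = 208;  a_194 = 145
  a_195 = 250;  a_196 = 63;  a_197 = 241;  a_198 = 167;  a_199 = 244;  a_200 = 156
  a_201 = 193;  a_202 = 72;  a_203 = 227;  a_204 = 51;  a_205 = 253;  a_206 = 110
  a_207 = 124;  a_208 = 41;  a_209 = 214;  a_210 = 139;  a_211 = 253;  a_212 = 143
  a_213 = 76;  a_214 = 152;  a_215 = 129;  a_216 = 20;  a_217 = 247;  a_218 = 7
  a_219 = 173;  a_220 = 22;  a_221 = 8;  a_222 = 113;  a_223 = 66;  a_224 = 71
  a_225 = 9;  a_226 = 183;  a_227 = 244;  a_228 = 212;  a_229 = 177;  a_230 = 16
  a_231 = 219;  a_232 = 123;  a_233 = 29;  a_234 = 142;  a_235 = 52;  a_236 = 41
  a_237 = 254;  a_238 = 243;  a_239 = 149;  a_240 = 223;  a_241 = 236;  a_242 = 16
  a_243 = 145;  a_244 = 124;  a_245 = 143;  a_246 = 15;  a_247 = 13;  a_248 = 86
  a_249 = 192;  a_250 = 17;  a_251 = 202;  a_252 = 15;  a_253 = 33;  a_254 = 199
  a_255 = 52;  a_256 = 12;  a_257 = 97;  a_258 = 152;  a_259 = 19;  a_260 = 67
  a_261 = 61;  a_262 = 238;  a_263 = 108;  a_264 = 233;  a_265 = 102;  a_266 = 27
  a_267 = 45;  a_268 = 47;  a_269 = 204;  a_270 = 136;  a_271 = 97;  a_272 = 164
  a_273 = 103;  a_274 = 151;  a_275 = 109;  a_276 = 214;  a_277 = 248;  a_278 = 113
  a_279 = 146
a_280 = 200·146 + 15·113 + 99·248 = 151
a_281 = 200·151 + 15·146 + 99·113 = 57

57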